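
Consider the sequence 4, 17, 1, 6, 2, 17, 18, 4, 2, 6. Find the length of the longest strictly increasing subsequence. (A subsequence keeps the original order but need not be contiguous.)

4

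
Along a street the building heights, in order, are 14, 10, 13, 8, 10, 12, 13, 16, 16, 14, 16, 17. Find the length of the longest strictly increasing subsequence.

7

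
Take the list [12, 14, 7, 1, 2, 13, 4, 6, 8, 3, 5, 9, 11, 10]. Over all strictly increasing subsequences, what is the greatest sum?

41

Let S[i] be the best sum of a strictly increasing subsequence ending at i:
i:      1  2  3  4  5  6  7  8  9 10 11 12 13 14
a[i]:  12 14  7  1  2 13  4  6  8  3  5  9 11 10
S:     12 26  7  1  3 25  7 13 21  6 12 30 41 40
Maximum is 41 (e.g. 1 + 2 + 4 + 6 + 8 + 9 + 11).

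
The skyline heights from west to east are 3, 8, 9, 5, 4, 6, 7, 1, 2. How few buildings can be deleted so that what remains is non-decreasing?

Fewest deletions = n − (longest non-decreasing subsequence).
i:     1 2 3 4 5 6 7 8 9
a[i]:  3 8 9 5 4 6 7 1 2
dp:    1 2 3 2 2 3 4 1 2
max dp = 4, so deletions = 9 − 4 = 5.

5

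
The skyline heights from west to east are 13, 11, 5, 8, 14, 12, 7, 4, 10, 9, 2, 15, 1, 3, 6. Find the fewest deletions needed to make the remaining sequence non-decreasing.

Fewest deletions = n − (longest non-decreasing subsequence).
i:      1  2  3  4  5  6  7  8  9 10 11 12 13 14 15
a[i]:  13 11  5  8 14 12  7  4 10  9  2 15  1  3  6
dp:     1  1  1  2  3  3  2  1  3  3  1  4  1  2  3
max dp = 4, so deletions = 15 − 4 = 11.

11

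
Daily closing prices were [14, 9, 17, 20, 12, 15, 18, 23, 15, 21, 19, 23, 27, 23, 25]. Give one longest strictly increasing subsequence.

Patience tails give the LIS length; then backtrack through the dp parents:
14 → extends → [14]
9 → replaces 14 → [9]
17 → extends → [9, 17]
20 → extends → [9, 17, 20]
12 → replaces 17 → [9, 12, 20]
15 → replaces 20 → [9, 12, 15]
18 → extends → [9, 12, 15, 18]
23 → extends → [9, 12, 15, 18, 23]
15 → already a tail → [9, 12, 15, 18, 23]
21 → replaces 23 → [9, 12, 15, 18, 21]
19 → replaces 21 → [9, 12, 15, 18, 19]
23 → extends → [9, 12, 15, 18, 19, 23]
27 → extends → [9, 12, 15, 18, 19, 23, 27]
23 → already a tail → [9, 12, 15, 18, 19, 23, 27]
25 → replaces 27 → [9, 12, 15, 18, 19, 23, 25]
Length 7; one witness is 9, 12, 15, 18, 21, 23, 27.

9, 12, 15, 18, 21, 23, 27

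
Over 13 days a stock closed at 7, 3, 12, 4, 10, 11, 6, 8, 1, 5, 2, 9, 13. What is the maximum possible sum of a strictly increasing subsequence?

Let S[i] be the best sum of a strictly increasing subsequence ending at i:
i:      1  2  3  4  5  6  7  8  9 10 11 12 13
a[i]:   7  3 12  4 10 11  6  8  1  5  2  9 13
S:      7  3 19  7 17 28 13 21  1 12  3 30 43
Maximum is 43 (e.g. 3 + 4 + 6 + 8 + 9 + 13).

43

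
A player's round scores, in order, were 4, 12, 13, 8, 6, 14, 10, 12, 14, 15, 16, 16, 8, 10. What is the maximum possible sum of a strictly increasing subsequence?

Let S[i] be the best sum of a strictly increasing subsequence ending at i:
i:      1  2  3  4  5  6  7  8  9 10 11 12 13 14
a[i]:   4 12 13  8  6 14 10 12 14 15 16 16  8 10
S:      4 16 29 12 10 43 22 34 48 63 79 79 18 28
Maximum is 79 (e.g. 4 + 8 + 10 + 12 + 14 + 15 + 16).

79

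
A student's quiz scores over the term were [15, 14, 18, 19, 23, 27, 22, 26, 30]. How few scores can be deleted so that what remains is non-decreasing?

Fewest deletions = n − (longest non-decreasing subsequence).
Patience tails:
15 → extends → [15]
14 → replaces 15 → [14]
18 → extends → [14, 18]
19 → extends → [14, 18, 19]
23 → extends → [14, 18, 19, 23]
27 → extends → [14, 18, 19, 23, 27]
22 → replaces 23 → [14, 18, 19, 22, 27]
26 → replaces 27 → [14, 18, 19, 22, 26]
30 → extends → [14, 18, 19, 22, 26, 30]
Longest non-decreasing subsequence has length 6, so deletions = 9 − 6 = 3.

3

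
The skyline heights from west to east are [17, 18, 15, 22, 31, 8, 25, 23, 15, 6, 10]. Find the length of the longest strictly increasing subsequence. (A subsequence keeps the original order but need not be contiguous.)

4

Let dp[i] be the length of the longest such subsequence ending at index i:
i:      1  2  3  4  5  6  7  8  9 10 11
a[i]:  17 18 15 22 31  8 25 23 15  6 10
dp:     1  2  1  3  4  1  4  4  2  1  2
Maximum dp value is 4.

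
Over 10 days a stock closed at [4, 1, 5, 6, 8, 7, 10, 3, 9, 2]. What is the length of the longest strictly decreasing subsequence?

4

Negate each value so 'decreasing' becomes 'increasing', then run patience tails on the negated sequence:
-4 → extends → [-4]
-1 → extends → [-4, -1]
-5 → replaces -4 → [-5, -1]
-6 → replaces -5 → [-6, -1]
-8 → replaces -6 → [-8, -1]
-7 → replaces -1 → [-8, -7]
-10 → replaces -8 → [-10, -7]
-3 → extends → [-10, -7, -3]
-9 → replaces -7 → [-10, -9, -3]
-2 → extends → [-10, -9, -3, -2]
Four tails, so the longest strictly decreasing subsequence of the original has length 4.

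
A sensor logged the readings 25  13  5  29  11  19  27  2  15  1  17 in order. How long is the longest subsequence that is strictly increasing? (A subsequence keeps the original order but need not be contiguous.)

4

Let dp[i] be the length of the longest such subsequence ending at index i:
i:      1  2  3  4  5  6  7  8  9 10 11
a[i]:  25 13  5 29 11 19 27  2 15  1 17
dp:     1  1  1  2  2  3  4  1  3  1  4
Maximum dp value is 4.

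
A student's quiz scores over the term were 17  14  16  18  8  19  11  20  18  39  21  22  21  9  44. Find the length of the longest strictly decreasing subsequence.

4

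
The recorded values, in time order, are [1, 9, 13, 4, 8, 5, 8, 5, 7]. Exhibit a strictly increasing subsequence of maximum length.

1, 4, 5, 8

Patience tails give the LIS length; then backtrack through the dp parents:
1 → extends → [1]
9 → extends → [1, 9]
13 → extends → [1, 9, 13]
4 → replaces 9 → [1, 4, 13]
8 → replaces 13 → [1, 4, 8]
5 → replaces 8 → [1, 4, 5]
8 → extends → [1, 4, 5, 8]
5 → already a tail → [1, 4, 5, 8]
7 → replaces 8 → [1, 4, 5, 7]
Length 4; one witness is 1, 4, 5, 8.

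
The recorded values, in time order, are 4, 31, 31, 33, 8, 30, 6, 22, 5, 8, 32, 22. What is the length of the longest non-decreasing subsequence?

Track the smallest tail for each achievable length (allowing ties):
4 → extends → [4]
31 → extends → [4, 31]
31 → extends → [4, 31, 31]
33 → extends → [4, 31, 31, 33]
8 → replaces 31 → [4, 8, 31, 33]
30 → replaces 31 → [4, 8, 30, 33]
6 → replaces 8 → [4, 6, 30, 33]
22 → replaces 30 → [4, 6, 22, 33]
5 → replaces 6 → [4, 5, 22, 33]
8 → replaces 22 → [4, 5, 8, 33]
32 → replaces 33 → [4, 5, 8, 32]
22 → replaces 32 → [4, 5, 8, 22]
Four tails, so the longest non-decreasing subsequence has length 4 (e.g. 4, 31, 31, 33).

4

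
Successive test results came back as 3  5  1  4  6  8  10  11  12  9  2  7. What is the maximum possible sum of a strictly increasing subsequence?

Let S[i] be the best sum of a strictly increasing subsequence ending at i:
i:      1  2  3  4  5  6  7  8  9 10 11 12
a[i]:   3  5  1  4  6  8 10 11 12  9  2  7
S:      3  8  1  7 14 22 32 43 55 31  3 21
Maximum is 55 (e.g. 3 + 5 + 6 + 8 + 10 + 11 + 12).

55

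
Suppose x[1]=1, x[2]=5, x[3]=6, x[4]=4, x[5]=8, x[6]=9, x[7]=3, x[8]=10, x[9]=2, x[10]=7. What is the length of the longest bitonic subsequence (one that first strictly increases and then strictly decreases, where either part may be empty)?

inc[i] = longest strictly increasing subsequence ending at i; dec[i] = longest strictly decreasing subsequence starting at i:
i:      1  2  3  4  5  6  7  8  9 10
x[i]:   1  5  6  4  8  9  3 10  2  7
inc:    1  2  3  2  4  5  2  6  2  4
dec:    1  4  4  3  3  3  2  2  1  1
Best peak at i=6 (value 9): inc=5, dec=3, length 5+3−1 = 7.

7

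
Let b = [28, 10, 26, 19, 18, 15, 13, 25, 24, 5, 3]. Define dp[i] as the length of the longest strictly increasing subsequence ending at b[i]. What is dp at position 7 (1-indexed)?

2

dp[i] = 1 + max{dp[j] : j<i, b[j]<b[i]} (or 1 if no such j):
i:      1  2  3  4  5  6  7  8  9 10 11
b[i]:  28 10 26 19 18 15 13 25 24  5  3
dp:     1  1  2  2  2  2  2  3  3  1  1
At index 7 the value is 2.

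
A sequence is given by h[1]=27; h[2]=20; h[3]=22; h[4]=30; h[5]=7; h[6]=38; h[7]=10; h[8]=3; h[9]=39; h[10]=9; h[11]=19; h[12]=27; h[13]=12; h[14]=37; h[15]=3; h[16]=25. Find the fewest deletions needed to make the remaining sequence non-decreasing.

11

Fewest deletions = n − (longest non-decreasing subsequence).
Patience tails:
27 → extends → [27]
20 → replaces 27 → [20]
22 → extends → [20, 22]
30 → extends → [20, 22, 30]
7 → replaces 20 → [7, 22, 30]
38 → extends → [7, 22, 30, 38]
10 → replaces 22 → [7, 10, 30, 38]
3 → replaces 7 → [3, 10, 30, 38]
39 → extends → [3, 10, 30, 38, 39]
9 → replaces 10 → [3, 9, 30, 38, 39]
19 → replaces 30 → [3, 9, 19, 38, 39]
27 → replaces 38 → [3, 9, 19, 27, 39]
12 → replaces 19 → [3, 9, 12, 27, 39]
37 → replaces 39 → [3, 9, 12, 27, 37]
3 → replaces 9 → [3, 3, 12, 27, 37]
25 → replaces 27 → [3, 3, 12, 25, 37]
Longest non-decreasing subsequence has length 5, so deletions = 16 − 5 = 11.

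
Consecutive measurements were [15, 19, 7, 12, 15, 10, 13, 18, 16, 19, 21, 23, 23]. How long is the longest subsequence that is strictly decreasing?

3

Let dp[i] be the longest strictly decreasing subsequence ending at i:
i:      1  2  3  4  5  6  7  8  9 10 11 12 13
a[i]:  15 19  7 12 15 10 13 18 16 19 21 23 23
dp:     1  1  2  2  2  3  3  2  3  1  1  1  1
Maximum is 3.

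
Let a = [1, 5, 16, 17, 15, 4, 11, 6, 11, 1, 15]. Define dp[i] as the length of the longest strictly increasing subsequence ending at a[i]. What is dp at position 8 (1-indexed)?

dp[i] = 1 + max{dp[j] : j<i, a[j]<a[i]} (or 1 if no such j):
i:      1  2  3  4  5  6  7  8  9 10 11
a[i]:   1  5 16 17 15  4 11  6 11  1 15
dp:     1  2  3  4  3  2  3  3  4  1  5
At index 8 the value is 3.

3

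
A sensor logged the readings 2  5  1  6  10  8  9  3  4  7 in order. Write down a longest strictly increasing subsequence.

Patience tails give the LIS length; then backtrack through the dp parents:
2 → extends → [2]
5 → extends → [2, 5]
1 → replaces 2 → [1, 5]
6 → extends → [1, 5, 6]
10 → extends → [1, 5, 6, 10]
8 → replaces 10 → [1, 5, 6, 8]
9 → extends → [1, 5, 6, 8, 9]
3 → replaces 5 → [1, 3, 6, 8, 9]
4 → replaces 6 → [1, 3, 4, 8, 9]
7 → replaces 8 → [1, 3, 4, 7, 9]
Length 5; one witness is 2, 5, 6, 8, 9.

2, 5, 6, 8, 9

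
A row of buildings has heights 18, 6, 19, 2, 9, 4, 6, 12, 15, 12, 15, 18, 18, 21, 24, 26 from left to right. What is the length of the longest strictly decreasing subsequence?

3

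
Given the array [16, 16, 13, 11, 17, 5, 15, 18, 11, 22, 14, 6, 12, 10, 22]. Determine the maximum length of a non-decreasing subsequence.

6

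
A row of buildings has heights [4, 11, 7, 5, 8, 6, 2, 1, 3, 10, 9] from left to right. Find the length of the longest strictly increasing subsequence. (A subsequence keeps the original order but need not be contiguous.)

4

Let dp[i] be the length of the longest such subsequence ending at index i:
i:      1  2  3  4  5  6  7  8  9 10 11
a[i]:   4 11  7  5  8  6  2  1  3 10  9
dp:     1  2  2  2  3  3  1  1  2  4  4
Maximum dp value is 4.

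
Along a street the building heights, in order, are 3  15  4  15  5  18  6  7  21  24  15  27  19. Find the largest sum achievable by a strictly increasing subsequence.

112

Let S[i] be the best sum of a strictly increasing subsequence ending at i:
i:       1   2   3   4   5   6   7   8   9  10  11  12  13
a[i]:    3  15   4  15   5  18   6   7  21  24  15  27  19
S:       3  18   7  22  12  40  18  25  61  85  40 112  59
Maximum is 112 (e.g. 3 + 4 + 15 + 18 + 21 + 24 + 27).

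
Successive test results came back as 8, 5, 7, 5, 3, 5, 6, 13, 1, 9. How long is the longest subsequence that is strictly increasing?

4

Track the smallest tail for each achievable length (strict):
8 → extends → [8]
5 → replaces 8 → [5]
7 → extends → [5, 7]
5 → already a tail → [5, 7]
3 → replaces 5 → [3, 7]
5 → replaces 7 → [3, 5]
6 → extends → [3, 5, 6]
13 → extends → [3, 5, 6, 13]
1 → replaces 3 → [1, 5, 6, 13]
9 → replaces 13 → [1, 5, 6, 9]
Four tails, so the longest strictly increasing subsequence has length 4 (e.g. 3, 5, 6, 13).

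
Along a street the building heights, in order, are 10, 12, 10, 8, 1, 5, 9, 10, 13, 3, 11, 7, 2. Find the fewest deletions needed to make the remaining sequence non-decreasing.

Fewest deletions = n − (longest non-decreasing subsequence).
i:      1  2  3  4  5  6  7  8  9 10 11 12 13
a[i]:  10 12 10  8  1  5  9 10 13  3 11  7  2
dp:     1  2  2  1  1  2  3  4  5  2  5  3  2
max dp = 5, so deletions = 13 − 5 = 8.

8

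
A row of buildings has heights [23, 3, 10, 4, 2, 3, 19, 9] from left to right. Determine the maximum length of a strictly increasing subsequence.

3

Let dp[i] be the length of the longest such subsequence ending at index i:
i:      1  2  3  4  5  6  7  8
a[i]:  23  3 10  4  2  3 19  9
dp:     1  1  2  2  1  2  3  3
Maximum dp value is 3.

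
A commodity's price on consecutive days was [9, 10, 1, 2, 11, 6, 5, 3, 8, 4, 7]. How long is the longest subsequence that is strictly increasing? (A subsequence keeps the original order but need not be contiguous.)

Track the smallest tail for each achievable length (strict):
9 → extends → [9]
10 → extends → [9, 10]
1 → replaces 9 → [1, 10]
2 → replaces 10 → [1, 2]
11 → extends → [1, 2, 11]
6 → replaces 11 → [1, 2, 6]
5 → replaces 6 → [1, 2, 5]
3 → replaces 5 → [1, 2, 3]
8 → extends → [1, 2, 3, 8]
4 → replaces 8 → [1, 2, 3, 4]
7 → extends → [1, 2, 3, 4, 7]
Five tails, so the longest strictly increasing subsequence has length 5 (e.g. 1, 2, 3, 4, 7).

5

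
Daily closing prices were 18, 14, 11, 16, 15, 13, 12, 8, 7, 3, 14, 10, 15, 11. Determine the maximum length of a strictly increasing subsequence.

4

Track the smallest tail for each achievable length (strict):
18 → extends → [18]
14 → replaces 18 → [14]
11 → replaces 14 → [11]
16 → extends → [11, 16]
15 → replaces 16 → [11, 15]
13 → replaces 15 → [11, 13]
12 → replaces 13 → [11, 12]
8 → replaces 11 → [8, 12]
7 → replaces 8 → [7, 12]
3 → replaces 7 → [3, 12]
14 → extends → [3, 12, 14]
10 → replaces 12 → [3, 10, 14]
15 → extends → [3, 10, 14, 15]
11 → replaces 14 → [3, 10, 11, 15]
Four tails, so the longest strictly increasing subsequence has length 4 (e.g. 11, 13, 14, 15).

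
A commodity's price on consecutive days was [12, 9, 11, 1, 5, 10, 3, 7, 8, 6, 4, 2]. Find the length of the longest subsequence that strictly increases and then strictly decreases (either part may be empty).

7

inc[i] = longest strictly increasing subsequence ending at i; dec[i] = longest strictly decreasing subsequence starting at i:
i:      1  2  3  4  5  6  7  8  9 10 11 12
a[i]:  12  9 11  1  5 10  3  7  8  6  4  2
inc:    1  1  2  1  2  3  2  3  4  3  3  2
dec:    7  5  6  1  3  5  2  4  4  3  2  1
Best peak at i=1 (value 12): inc=1, dec=7, length 1+7−1 = 7.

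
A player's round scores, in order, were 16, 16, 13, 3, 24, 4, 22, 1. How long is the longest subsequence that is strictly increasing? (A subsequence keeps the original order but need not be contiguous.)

Track the smallest tail for each achievable length (strict):
16 → extends → [16]
16 → already a tail → [16]
13 → replaces 16 → [13]
3 → replaces 13 → [3]
24 → extends → [3, 24]
4 → replaces 24 → [3, 4]
22 → extends → [3, 4, 22]
1 → replaces 3 → [1, 4, 22]
Three tails, so the longest strictly increasing subsequence has length 3 (e.g. 3, 4, 22).

3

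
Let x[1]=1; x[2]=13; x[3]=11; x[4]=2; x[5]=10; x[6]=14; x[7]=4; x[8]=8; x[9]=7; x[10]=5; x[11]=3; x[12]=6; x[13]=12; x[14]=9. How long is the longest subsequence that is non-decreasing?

Let dp[i] be the length of the longest such subsequence ending at index i:
i:      1  2  3  4  5  6  7  8  9 10 11 12 13 14
x[i]:   1 13 11  2 10 14  4  8  7  5  3  6 12  9
dp:     1  2  2  2  3  4  3  4  4  4  3  5  6  6
Maximum dp value is 6.

6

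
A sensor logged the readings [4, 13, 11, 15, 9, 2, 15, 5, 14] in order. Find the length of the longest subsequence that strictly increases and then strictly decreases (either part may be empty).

5

inc[i] = longest strictly increasing subsequence ending at i; dec[i] = longest strictly decreasing subsequence starting at i:
i:      1  2  3  4  5  6  7  8  9
a[i]:   4 13 11 15  9  2 15  5 14
inc:    1  2  2  3  2  1  3  2  3
dec:    2  4  3  3  2  1  2  1  1
Best peak at i=2 (value 13): inc=2, dec=4, length 2+4−1 = 5.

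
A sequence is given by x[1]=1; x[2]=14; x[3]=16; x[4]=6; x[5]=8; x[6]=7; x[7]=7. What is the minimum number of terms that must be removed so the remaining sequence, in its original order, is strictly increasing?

4

Fewest deletions = n − (longest strictly increasing subsequence).
i:      1  2  3  4  5  6  7
x[i]:   1 14 16  6  8  7  7
dp:     1  2  3  2  3  3  3
max dp = 3, so deletions = 7 − 3 = 4.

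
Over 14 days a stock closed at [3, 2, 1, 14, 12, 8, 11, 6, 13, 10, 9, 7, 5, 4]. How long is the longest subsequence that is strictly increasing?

4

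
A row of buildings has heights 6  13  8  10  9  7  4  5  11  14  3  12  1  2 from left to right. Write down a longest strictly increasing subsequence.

6, 8, 10, 11, 14

Patience tails give the LIS length; then backtrack through the dp parents:
6 → extends → [6]
13 → extends → [6, 13]
8 → replaces 13 → [6, 8]
10 → extends → [6, 8, 10]
9 → replaces 10 → [6, 8, 9]
7 → replaces 8 → [6, 7, 9]
4 → replaces 6 → [4, 7, 9]
5 → replaces 7 → [4, 5, 9]
11 → extends → [4, 5, 9, 11]
14 → extends → [4, 5, 9, 11, 14]
3 → replaces 4 → [3, 5, 9, 11, 14]
12 → replaces 14 → [3, 5, 9, 11, 12]
1 → replaces 3 → [1, 5, 9, 11, 12]
2 → replaces 5 → [1, 2, 9, 11, 12]
Length 5; one witness is 6, 8, 10, 11, 14.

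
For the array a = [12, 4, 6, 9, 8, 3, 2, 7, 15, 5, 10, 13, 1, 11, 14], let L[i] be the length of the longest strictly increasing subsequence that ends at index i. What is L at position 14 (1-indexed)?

dp[i] = 1 + max{dp[j] : j<i, a[j]<a[i]} (or 1 if no such j):
i:      1  2  3  4  5  6  7  8  9 10 11 12 13 14 15
a[i]:  12  4  6  9  8  3  2  7 15  5 10 13  1 11 14
dp:     1  1  2  3  3  1  1  3  4  2  4  5  1  5  6
At index 14 the value is 5.

5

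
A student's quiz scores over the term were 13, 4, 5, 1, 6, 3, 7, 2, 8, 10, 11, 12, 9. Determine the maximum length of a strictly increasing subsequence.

Let dp[i] be the length of the longest such subsequence ending at index i:
i:      1  2  3  4  5  6  7  8  9 10 11 12 13
a[i]:  13  4  5  1  6  3  7  2  8 10 11 12  9
dp:     1  1  2  1  3  2  4  2  5  6  7  8  6
Maximum dp value is 8.

8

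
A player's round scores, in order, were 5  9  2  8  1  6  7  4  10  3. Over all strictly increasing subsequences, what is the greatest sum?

Let S[i] be the best sum of a strictly increasing subsequence ending at i:
i:      1  2  3  4  5  6  7  8  9 10
a[i]:   5  9  2  8  1  6  7  4 10  3
S:      5 14  2 13  1 11 18  6 28  5
Maximum is 28 (e.g. 5 + 6 + 7 + 10).

28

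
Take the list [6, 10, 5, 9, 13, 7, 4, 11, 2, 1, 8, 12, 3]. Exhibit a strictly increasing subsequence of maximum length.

Patience tails give the LIS length; then backtrack through the dp parents:
6 → extends → [6]
10 → extends → [6, 10]
5 → replaces 6 → [5, 10]
9 → replaces 10 → [5, 9]
13 → extends → [5, 9, 13]
7 → replaces 9 → [5, 7, 13]
4 → replaces 5 → [4, 7, 13]
11 → replaces 13 → [4, 7, 11]
2 → replaces 4 → [2, 7, 11]
1 → replaces 2 → [1, 7, 11]
8 → replaces 11 → [1, 7, 8]
12 → extends → [1, 7, 8, 12]
3 → replaces 7 → [1, 3, 8, 12]
Length 4; one witness is 6, 10, 11, 12.

6, 10, 11, 12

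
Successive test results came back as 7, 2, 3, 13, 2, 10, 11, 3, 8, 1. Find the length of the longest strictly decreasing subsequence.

Negate each value so 'decreasing' becomes 'increasing', then run patience tails on the negated sequence:
-7 → extends → [-7]
-2 → extends → [-7, -2]
-3 → replaces -2 → [-7, -3]
-13 → replaces -7 → [-13, -3]
-2 → extends → [-13, -3, -2]
-10 → replaces -3 → [-13, -10, -2]
-11 → replaces -10 → [-13, -11, -2]
-3 → replaces -2 → [-13, -11, -3]
-8 → replaces -3 → [-13, -11, -8]
-1 → extends → [-13, -11, -8, -1]
Four tails, so the longest strictly decreasing subsequence of the original has length 4.

4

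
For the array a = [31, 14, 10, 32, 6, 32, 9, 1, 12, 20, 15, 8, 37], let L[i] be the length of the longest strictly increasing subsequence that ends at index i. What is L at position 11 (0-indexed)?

2

dp[i] = 1 + max{dp[j] : j<i, a[j]<a[i]} (or 1 if no such j):
i:      0  1  2  3  4  5  6  7  8  9 10 11 12
a[i]:  31 14 10 32  6 32  9  1 12 20 15  8 37
dp:     1  1  1  2  1  2  2  1  3  4  4  2  5
At index 11 the value is 2.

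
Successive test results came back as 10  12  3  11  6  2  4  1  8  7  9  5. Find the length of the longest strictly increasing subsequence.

4

Track the smallest tail for each achievable length (strict):
10 → extends → [10]
12 → extends → [10, 12]
3 → replaces 10 → [3, 12]
11 → replaces 12 → [3, 11]
6 → replaces 11 → [3, 6]
2 → replaces 3 → [2, 6]
4 → replaces 6 → [2, 4]
1 → replaces 2 → [1, 4]
8 → extends → [1, 4, 8]
7 → replaces 8 → [1, 4, 7]
9 → extends → [1, 4, 7, 9]
5 → replaces 7 → [1, 4, 5, 9]
Four tails, so the longest strictly increasing subsequence has length 4 (e.g. 3, 6, 8, 9).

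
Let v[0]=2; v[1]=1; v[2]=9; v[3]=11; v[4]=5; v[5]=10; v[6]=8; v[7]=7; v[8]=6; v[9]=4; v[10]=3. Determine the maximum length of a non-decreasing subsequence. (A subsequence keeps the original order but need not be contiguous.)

3

Track the smallest tail for each achievable length (allowing ties):
2 → extends → [2]
1 → replaces 2 → [1]
9 → extends → [1, 9]
11 → extends → [1, 9, 11]
5 → replaces 9 → [1, 5, 11]
10 → replaces 11 → [1, 5, 10]
8 → replaces 10 → [1, 5, 8]
7 → replaces 8 → [1, 5, 7]
6 → replaces 7 → [1, 5, 6]
4 → replaces 5 → [1, 4, 6]
3 → replaces 4 → [1, 3, 6]
Three tails, so the longest non-decreasing subsequence has length 3 (e.g. 2, 9, 11).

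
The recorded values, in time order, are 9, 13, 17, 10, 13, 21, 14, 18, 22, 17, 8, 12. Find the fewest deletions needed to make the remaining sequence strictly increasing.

Fewest deletions = n − (longest strictly increasing subsequence).
Patience tails:
9 → extends → [9]
13 → extends → [9, 13]
17 → extends → [9, 13, 17]
10 → replaces 13 → [9, 10, 17]
13 → replaces 17 → [9, 10, 13]
21 → extends → [9, 10, 13, 21]
14 → replaces 21 → [9, 10, 13, 14]
18 → extends → [9, 10, 13, 14, 18]
22 → extends → [9, 10, 13, 14, 18, 22]
17 → replaces 18 → [9, 10, 13, 14, 17, 22]
8 → replaces 9 → [8, 10, 13, 14, 17, 22]
12 → replaces 13 → [8, 10, 12, 14, 17, 22]
Longest strictly increasing subsequence has length 6, so deletions = 12 − 6 = 6.

6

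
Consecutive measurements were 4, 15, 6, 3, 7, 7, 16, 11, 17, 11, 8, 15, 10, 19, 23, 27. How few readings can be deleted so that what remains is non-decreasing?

6

Fewest deletions = n − (longest non-decreasing subsequence).
Patience tails:
4 → extends → [4]
15 → extends → [4, 15]
6 → replaces 15 → [4, 6]
3 → replaces 4 → [3, 6]
7 → extends → [3, 6, 7]
7 → extends → [3, 6, 7, 7]
16 → extends → [3, 6, 7, 7, 16]
11 → replaces 16 → [3, 6, 7, 7, 11]
17 → extends → [3, 6, 7, 7, 11, 17]
11 → replaces 17 → [3, 6, 7, 7, 11, 11]
8 → replaces 11 → [3, 6, 7, 7, 8, 11]
15 → extends → [3, 6, 7, 7, 8, 11, 15]
10 → replaces 11 → [3, 6, 7, 7, 8, 10, 15]
19 → extends → [3, 6, 7, 7, 8, 10, 15, 19]
23 → extends → [3, 6, 7, 7, 8, 10, 15, 19, 23]
27 → extends → [3, 6, 7, 7, 8, 10, 15, 19, 23, 27]
Longest non-decreasing subsequence has length 10, so deletions = 16 − 10 = 6.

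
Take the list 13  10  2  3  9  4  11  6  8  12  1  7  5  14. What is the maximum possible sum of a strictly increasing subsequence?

Let S[i] be the best sum of a strictly increasing subsequence ending at i:
i:      1  2  3  4  5  6  7  8  9 10 11 12 13 14
a[i]:  13 10  2  3  9  4 11  6  8 12  1  7  5 14
S:     13 10  2  5 14  9 25 15 23 37  1 22 14 51
Maximum is 51 (e.g. 2 + 3 + 9 + 11 + 12 + 14).

51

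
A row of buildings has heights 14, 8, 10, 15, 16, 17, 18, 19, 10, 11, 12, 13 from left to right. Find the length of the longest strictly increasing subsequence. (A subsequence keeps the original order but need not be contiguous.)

Track the smallest tail for each achievable length (strict):
14 → extends → [14]
8 → replaces 14 → [8]
10 → extends → [8, 10]
15 → extends → [8, 10, 15]
16 → extends → [8, 10, 15, 16]
17 → extends → [8, 10, 15, 16, 17]
18 → extends → [8, 10, 15, 16, 17, 18]
19 → extends → [8, 10, 15, 16, 17, 18, 19]
10 → already a tail → [8, 10, 15, 16, 17, 18, 19]
11 → replaces 15 → [8, 10, 11, 16, 17, 18, 19]
12 → replaces 16 → [8, 10, 11, 12, 17, 18, 19]
13 → replaces 17 → [8, 10, 11, 12, 13, 18, 19]
Seven tails, so the longest strictly increasing subsequence has length 7 (e.g. 8, 10, 15, 16, 17, 18, 19).

7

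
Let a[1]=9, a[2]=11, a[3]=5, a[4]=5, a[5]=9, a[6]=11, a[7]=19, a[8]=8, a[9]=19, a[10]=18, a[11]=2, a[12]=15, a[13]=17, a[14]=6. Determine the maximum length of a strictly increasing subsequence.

Let dp[i] be the length of the longest such subsequence ending at index i:
i:      1  2  3  4  5  6  7  8  9 10 11 12 13 14
a[i]:   9 11  5  5  9 11 19  8 19 18  2 15 17  6
dp:     1  2  1  1  2  3  4  2  4  4  1  4  5  2
Maximum dp value is 5.

5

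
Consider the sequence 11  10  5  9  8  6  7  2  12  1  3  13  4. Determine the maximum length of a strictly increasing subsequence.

5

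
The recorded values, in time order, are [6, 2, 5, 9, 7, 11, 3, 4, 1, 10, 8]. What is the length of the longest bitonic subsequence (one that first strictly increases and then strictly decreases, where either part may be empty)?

inc[i] = longest strictly increasing subsequence ending at i; dec[i] = longest strictly decreasing subsequence starting at i:
i:      1  2  3  4  5  6  7  8  9 10 11
a[i]:   6  2  5  9  7 11  3  4  1 10  8
inc:    1  1  2  3  3  4  2  3  1  4  4
dec:    4  2  3  4  3  3  2  2  1  2  1
Best peak at i=4 (value 9): inc=3, dec=4, length 3+4−1 = 6.

6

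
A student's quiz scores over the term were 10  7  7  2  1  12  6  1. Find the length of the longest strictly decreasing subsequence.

Let dp[i] be the longest strictly decreasing subsequence ending at i:
i:      1  2  3  4  5  6  7  8
a[i]:  10  7  7  2  1 12  6  1
dp:     1  2  2  3  4  1  3  4
Maximum is 4.

4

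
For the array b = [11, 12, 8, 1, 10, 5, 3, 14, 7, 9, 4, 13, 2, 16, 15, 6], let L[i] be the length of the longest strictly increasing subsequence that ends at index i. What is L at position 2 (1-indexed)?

dp[i] = 1 + max{dp[j] : j<i, b[j]<b[i]} (or 1 if no such j):
i:      1  2  3  4  5  6  7  8  9 10 11 12 13 14 15 16
b[i]:  11 12  8  1 10  5  3 14  7  9  4 13  2 16 15  6
dp:     1  2  1  1  2  2  2  3  3  4  3  5  2  6  6  4
At index 2 the value is 2.

2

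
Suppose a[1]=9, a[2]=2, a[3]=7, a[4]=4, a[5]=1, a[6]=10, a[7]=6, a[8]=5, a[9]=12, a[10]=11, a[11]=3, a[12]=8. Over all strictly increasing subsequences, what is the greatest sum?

31

Let S[i] be the best sum of a strictly increasing subsequence ending at i:
i:      1  2  3  4  5  6  7  8  9 10 11 12
a[i]:   9  2  7  4  1 10  6  5 12 11  3  8
S:      9  2  9  6  1 19 12 11 31 30  5 20
Maximum is 31 (e.g. 2 + 7 + 10 + 12).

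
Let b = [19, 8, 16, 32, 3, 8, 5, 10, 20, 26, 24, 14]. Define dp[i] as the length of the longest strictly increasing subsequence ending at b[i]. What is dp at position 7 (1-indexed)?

2

dp[i] = 1 + max{dp[j] : j<i, b[j]<b[i]} (or 1 if no such j):
i:      1  2  3  4  5  6  7  8  9 10 11 12
b[i]:  19  8 16 32  3  8  5 10 20 26 24 14
dp:     1  1  2  3  1  2  2  3  4  5  5  4
At index 7 the value is 2.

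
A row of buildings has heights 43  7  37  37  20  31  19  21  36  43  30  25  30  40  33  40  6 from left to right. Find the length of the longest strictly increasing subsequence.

Track the smallest tail for each achievable length (strict):
43 → extends → [43]
7 → replaces 43 → [7]
37 → extends → [7, 37]
37 → already a tail → [7, 37]
20 → replaces 37 → [7, 20]
31 → extends → [7, 20, 31]
19 → replaces 20 → [7, 19, 31]
21 → replaces 31 → [7, 19, 21]
36 → extends → [7, 19, 21, 36]
43 → extends → [7, 19, 21, 36, 43]
30 → replaces 36 → [7, 19, 21, 30, 43]
25 → replaces 30 → [7, 19, 21, 25, 43]
30 → replaces 43 → [7, 19, 21, 25, 30]
40 → extends → [7, 19, 21, 25, 30, 40]
33 → replaces 40 → [7, 19, 21, 25, 30, 33]
40 → extends → [7, 19, 21, 25, 30, 33, 40]
6 → replaces 7 → [6, 19, 21, 25, 30, 33, 40]
Seven tails, so the longest strictly increasing subsequence has length 7 (e.g. 7, 20, 21, 25, 30, 33, 40).

7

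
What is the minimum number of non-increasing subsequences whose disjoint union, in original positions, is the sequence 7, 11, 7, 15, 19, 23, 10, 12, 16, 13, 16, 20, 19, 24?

Place each on the leftmost legal pile:
7 → new pile 1 (tops now [7])
11 → new pile 2 (tops now [7, 11])
7 → pile 1 (tops now [7, 11])
15 → new pile 3 (tops now [7, 11, 15])
19 → new pile 4 (tops now [7, 11, 15, 19])
23 → new pile 5 (tops now [7, 11, 15, 19, 23])
10 → pile 2 (tops now [7, 10, 15, 19, 23])
12 → pile 3 (tops now [7, 10, 12, 19, 23])
16 → pile 4 (tops now [7, 10, 12, 16, 23])
13 → pile 4 (tops now [7, 10, 12, 13, 23])
16 → pile 5 (tops now [7, 10, 12, 13, 16])
20 → new pile 6 (tops now [7, 10, 12, 13, 16, 20])
19 → pile 6 (tops now [7, 10, 12, 13, 16, 19])
24 → new pile 7 (tops now [7, 10, 12, 13, 16, 19, 24])
Seven piles.

7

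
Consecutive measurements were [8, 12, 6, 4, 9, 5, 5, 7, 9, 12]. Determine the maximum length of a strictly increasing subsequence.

5

Track the smallest tail for each achievable length (strict):
8 → extends → [8]
12 → extends → [8, 12]
6 → replaces 8 → [6, 12]
4 → replaces 6 → [4, 12]
9 → replaces 12 → [4, 9]
5 → replaces 9 → [4, 5]
5 → already a tail → [4, 5]
7 → extends → [4, 5, 7]
9 → extends → [4, 5, 7, 9]
12 → extends → [4, 5, 7, 9, 12]
Five tails, so the longest strictly increasing subsequence has length 5 (e.g. 4, 5, 7, 9, 12).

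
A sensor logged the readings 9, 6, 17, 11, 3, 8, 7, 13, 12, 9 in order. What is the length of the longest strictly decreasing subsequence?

4

Negate each value so 'decreasing' becomes 'increasing', then run patience tails on the negated sequence:
-9 → extends → [-9]
-6 → extends → [-9, -6]
-17 → replaces -9 → [-17, -6]
-11 → replaces -6 → [-17, -11]
-3 → extends → [-17, -11, -3]
-8 → replaces -3 → [-17, -11, -8]
-7 → extends → [-17, -11, -8, -7]
-13 → replaces -11 → [-17, -13, -8, -7]
-12 → replaces -8 → [-17, -13, -12, -7]
-9 → replaces -7 → [-17, -13, -12, -9]
Four tails, so the longest strictly decreasing subsequence of the original has length 4.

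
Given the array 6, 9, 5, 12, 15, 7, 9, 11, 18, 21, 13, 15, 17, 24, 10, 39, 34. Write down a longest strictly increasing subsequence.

Patience tails give the LIS length; then backtrack through the dp parents:
6 → extends → [6]
9 → extends → [6, 9]
5 → replaces 6 → [5, 9]
12 → extends → [5, 9, 12]
15 → extends → [5, 9, 12, 15]
7 → replaces 9 → [5, 7, 12, 15]
9 → replaces 12 → [5, 7, 9, 15]
11 → replaces 15 → [5, 7, 9, 11]
18 → extends → [5, 7, 9, 11, 18]
21 → extends → [5, 7, 9, 11, 18, 21]
13 → replaces 18 → [5, 7, 9, 11, 13, 21]
15 → replaces 21 → [5, 7, 9, 11, 13, 15]
17 → extends → [5, 7, 9, 11, 13, 15, 17]
24 → extends → [5, 7, 9, 11, 13, 15, 17, 24]
10 → replaces 11 → [5, 7, 9, 10, 13, 15, 17, 24]
39 → extends → [5, 7, 9, 10, 13, 15, 17, 24, 39]
34 → replaces 39 → [5, 7, 9, 10, 13, 15, 17, 24, 34]
Length 9; one witness is 6, 7, 9, 11, 13, 15, 17, 24, 39.

6, 7, 9, 11, 13, 15, 17, 24, 39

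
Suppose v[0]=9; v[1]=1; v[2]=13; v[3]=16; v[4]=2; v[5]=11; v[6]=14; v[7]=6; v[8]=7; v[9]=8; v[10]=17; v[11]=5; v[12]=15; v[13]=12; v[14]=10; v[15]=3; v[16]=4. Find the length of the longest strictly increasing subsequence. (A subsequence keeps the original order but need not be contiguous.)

6

Let dp[i] be the length of the longest such subsequence ending at index i:
i:      0  1  2  3  4  5  6  7  8  9 10 11 12 13 14 15 16
v[i]:   9  1 13 16  2 11 14  6  7  8 17  5 15 12 10  3  4
dp:     1  1  2  3  2  3  4  3  4  5  6  3  6  6  6  3  4
Maximum dp value is 6.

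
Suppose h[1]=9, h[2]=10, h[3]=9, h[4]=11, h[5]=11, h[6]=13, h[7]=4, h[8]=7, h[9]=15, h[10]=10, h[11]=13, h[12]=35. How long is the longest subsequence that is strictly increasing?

Track the smallest tail for each achievable length (strict):
9 → extends → [9]
10 → extends → [9, 10]
9 → already a tail → [9, 10]
11 → extends → [9, 10, 11]
11 → already a tail → [9, 10, 11]
13 → extends → [9, 10, 11, 13]
4 → replaces 9 → [4, 10, 11, 13]
7 → replaces 10 → [4, 7, 11, 13]
15 → extends → [4, 7, 11, 13, 15]
10 → replaces 11 → [4, 7, 10, 13, 15]
13 → already a tail → [4, 7, 10, 13, 15]
35 → extends → [4, 7, 10, 13, 15, 35]
Six tails, so the longest strictly increasing subsequence has length 6 (e.g. 9, 10, 11, 13, 15, 35).

6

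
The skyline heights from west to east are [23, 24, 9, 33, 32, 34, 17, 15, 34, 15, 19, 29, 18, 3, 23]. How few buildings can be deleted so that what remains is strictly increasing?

11

Fewest deletions = n − (longest strictly increasing subsequence).
i:      1  2  3  4  5  6  7  8  9 10 11 12 13 14 15
a[i]:  23 24  9 33 32 34 17 15 34 15 19 29 18  3 23
dp:     1  2  1  3  3  4  2  2  4  2  3  4  3  1  4
max dp = 4, so deletions = 15 − 4 = 11.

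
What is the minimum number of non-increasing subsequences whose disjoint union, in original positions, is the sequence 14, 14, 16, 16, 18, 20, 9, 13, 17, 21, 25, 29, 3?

7

Place each on the leftmost legal pile:
14 → new pile 1 (tops now [14])
14 → pile 1 (tops now [14])
16 → new pile 2 (tops now [14, 16])
16 → pile 2 (tops now [14, 16])
18 → new pile 3 (tops now [14, 16, 18])
20 → new pile 4 (tops now [14, 16, 18, 20])
9 → pile 1 (tops now [9, 16, 18, 20])
13 → pile 2 (tops now [9, 13, 18, 20])
17 → pile 3 (tops now [9, 13, 17, 20])
21 → new pile 5 (tops now [9, 13, 17, 20, 21])
25 → new pile 6 (tops now [9, 13, 17, 20, 21, 25])
29 → new pile 7 (tops now [9, 13, 17, 20, 21, 25, 29])
3 → pile 1 (tops now [3, 13, 17, 20, 21, 25, 29])
Seven piles.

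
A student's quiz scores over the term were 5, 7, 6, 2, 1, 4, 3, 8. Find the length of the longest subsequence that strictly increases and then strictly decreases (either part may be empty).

5

inc[i] = longest strictly increasing subsequence ending at i; dec[i] = longest strictly decreasing subsequence starting at i:
i:     1 2 3 4 5 6 7 8
a[i]:  5 7 6 2 1 4 3 8
inc:   1 2 2 1 1 2 2 3
dec:   3 4 3 2 1 2 1 1
Best peak at i=2 (value 7): inc=2, dec=4, length 2+4−1 = 5.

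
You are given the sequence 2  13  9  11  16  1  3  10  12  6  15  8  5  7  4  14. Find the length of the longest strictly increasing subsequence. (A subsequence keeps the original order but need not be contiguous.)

5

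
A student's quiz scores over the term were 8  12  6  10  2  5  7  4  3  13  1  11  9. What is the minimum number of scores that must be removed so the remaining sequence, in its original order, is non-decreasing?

9

Fewest deletions = n − (longest non-decreasing subsequence).
Patience tails:
8 → extends → [8]
12 → extends → [8, 12]
6 → replaces 8 → [6, 12]
10 → replaces 12 → [6, 10]
2 → replaces 6 → [2, 10]
5 → replaces 10 → [2, 5]
7 → extends → [2, 5, 7]
4 → replaces 5 → [2, 4, 7]
3 → replaces 4 → [2, 3, 7]
13 → extends → [2, 3, 7, 13]
1 → replaces 2 → [1, 3, 7, 13]
11 → replaces 13 → [1, 3, 7, 11]
9 → replaces 11 → [1, 3, 7, 9]
Longest non-decreasing subsequence has length 4, so deletions = 13 − 4 = 9.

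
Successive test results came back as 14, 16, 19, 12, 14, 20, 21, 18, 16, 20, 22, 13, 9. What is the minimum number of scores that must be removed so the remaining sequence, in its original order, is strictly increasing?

7

Fewest deletions = n − (longest strictly increasing subsequence).
i:      1  2  3  4  5  6  7  8  9 10 11 12 13
a[i]:  14 16 19 12 14 20 21 18 16 20 22 13  9
dp:     1  2  3  1  2  4  5  3  3  4  6  2  1
max dp = 6, so deletions = 13 − 6 = 7.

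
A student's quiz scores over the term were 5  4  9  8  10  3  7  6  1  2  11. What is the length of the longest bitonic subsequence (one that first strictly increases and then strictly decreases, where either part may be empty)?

inc[i] = longest strictly increasing subsequence ending at i; dec[i] = longest strictly decreasing subsequence starting at i:
i:      1  2  3  4  5  6  7  8  9 10 11
a[i]:   5  4  9  8 10  3  7  6  1  2 11
inc:    1  1  2  2  3  1  2  2  1  2  4
dec:    4  3  5  4  4  2  3  2  1  1  1
Best peak at i=3 (value 9): inc=2, dec=5, length 2+5−1 = 6.

6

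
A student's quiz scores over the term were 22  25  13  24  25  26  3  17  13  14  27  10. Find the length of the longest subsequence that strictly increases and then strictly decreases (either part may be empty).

inc[i] = longest strictly increasing subsequence ending at i; dec[i] = longest strictly decreasing subsequence starting at i:
i:      1  2  3  4  5  6  7  8  9 10 11 12
a[i]:  22 25 13 24 25 26  3 17 13 14 27 10
inc:    1  2  1  2  3  4  1  2  2  3  5  2
dec:    4  5  2  4  4  4  1  3  2  2  2  1
Best peak at i=6 (value 26): inc=4, dec=4, length 4+4−1 = 7.

7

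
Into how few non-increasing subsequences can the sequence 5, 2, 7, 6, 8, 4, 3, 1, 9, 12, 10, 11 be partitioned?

6

The minimum number of non-increasing subsequences covering a sequence equals the length of its longest strictly increasing subsequence.
LIS length is 6 (e.g. 5, 7, 8, 9, 10, 11), so 6 piles are needed.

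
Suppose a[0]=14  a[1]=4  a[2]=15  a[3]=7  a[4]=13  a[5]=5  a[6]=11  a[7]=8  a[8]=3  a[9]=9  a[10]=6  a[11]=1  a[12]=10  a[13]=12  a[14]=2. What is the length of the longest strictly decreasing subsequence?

Negate each value so 'decreasing' becomes 'increasing', then run patience tails on the negated sequence:
-14 → extends → [-14]
-4 → extends → [-14, -4]
-15 → replaces -14 → [-15, -4]
-7 → replaces -4 → [-15, -7]
-13 → replaces -7 → [-15, -13]
-5 → extends → [-15, -13, -5]
-11 → replaces -5 → [-15, -13, -11]
-8 → extends → [-15, -13, -11, -8]
-3 → extends → [-15, -13, -11, -8, -3]
-9 → replaces -8 → [-15, -13, -11, -9, -3]
-6 → replaces -3 → [-15, -13, -11, -9, -6]
-1 → extends → [-15, -13, -11, -9, -6, -1]
-10 → replaces -9 → [-15, -13, -11, -10, -6, -1]
-12 → replaces -11 → [-15, -13, -12, -10, -6, -1]
-2 → replaces -1 → [-15, -13, -12, -10, -6, -2]
Six tails, so the longest strictly decreasing subsequence of the original has length 6.

6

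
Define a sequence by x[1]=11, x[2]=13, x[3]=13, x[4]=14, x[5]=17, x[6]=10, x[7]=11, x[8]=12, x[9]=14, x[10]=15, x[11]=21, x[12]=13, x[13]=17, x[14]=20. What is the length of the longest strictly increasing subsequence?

Track the smallest tail for each achievable length (strict):
11 → extends → [11]
13 → extends → [11, 13]
13 → already a tail → [11, 13]
14 → extends → [11, 13, 14]
17 → extends → [11, 13, 14, 17]
10 → replaces 11 → [10, 13, 14, 17]
11 → replaces 13 → [10, 11, 14, 17]
12 → replaces 14 → [10, 11, 12, 17]
14 → replaces 17 → [10, 11, 12, 14]
15 → extends → [10, 11, 12, 14, 15]
21 → extends → [10, 11, 12, 14, 15, 21]
13 → replaces 14 → [10, 11, 12, 13, 15, 21]
17 → replaces 21 → [10, 11, 12, 13, 15, 17]
20 → extends → [10, 11, 12, 13, 15, 17, 20]
Seven tails, so the longest strictly increasing subsequence has length 7 (e.g. 10, 11, 12, 14, 15, 17, 20).

7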